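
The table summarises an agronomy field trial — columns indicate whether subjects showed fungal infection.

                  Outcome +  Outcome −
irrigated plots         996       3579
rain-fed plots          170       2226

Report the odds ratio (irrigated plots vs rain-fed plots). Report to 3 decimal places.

OR = (996 × 2226) / (3579 × 170) = 2217096/608430 ≈ 3.644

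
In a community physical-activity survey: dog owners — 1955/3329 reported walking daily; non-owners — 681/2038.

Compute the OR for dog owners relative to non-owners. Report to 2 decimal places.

OR = (1955 × 1357) / (1374 × 681) = 2652935/935694 ≈ 2.84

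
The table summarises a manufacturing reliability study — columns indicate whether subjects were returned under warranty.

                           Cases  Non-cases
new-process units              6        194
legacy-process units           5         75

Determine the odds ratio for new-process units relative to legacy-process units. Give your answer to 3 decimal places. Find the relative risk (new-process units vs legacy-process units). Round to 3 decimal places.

OR = 0.464; RR = 0.480

OR = (6 × 75) / (194 × 5) = 450/970 ≈ 0.464
risk, new-process units = 6/200 = 0.03000
risk, legacy-process units = 5/80 = 0.06250
RR = 0.03000 / 0.06250 = 0.480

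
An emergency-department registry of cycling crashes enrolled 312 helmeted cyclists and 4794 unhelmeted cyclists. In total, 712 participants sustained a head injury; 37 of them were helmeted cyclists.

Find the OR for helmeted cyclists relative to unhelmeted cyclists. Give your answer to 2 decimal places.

OR ≈ 0.82

helmeted cyclists without the outcome: 312 − 37 = 275
unhelmeted cyclists with the outcome: 712 − 37 = 675
unhelmeted cyclists without the outcome: 4794 − 675 = 4119
odds, helmeted cyclists = 37/275 = 0.1345
odds, unhelmeted cyclists = 675/4119 = 0.1639
OR = 0.1345 / 0.1639 = 0.82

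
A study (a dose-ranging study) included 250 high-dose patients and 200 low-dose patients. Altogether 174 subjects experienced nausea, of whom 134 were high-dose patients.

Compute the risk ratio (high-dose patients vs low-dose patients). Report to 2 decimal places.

high-dose patients without the outcome: 250 − 134 = 116
low-dose patients with the outcome: 174 − 134 = 40
low-dose patients without the outcome: 200 − 40 = 160
risk, high-dose patients = 134/250 = 0.5360
risk, low-dose patients = 40/200 = 0.2000
RR = 0.5360 / 0.2000 = 2.68

RR: 2.68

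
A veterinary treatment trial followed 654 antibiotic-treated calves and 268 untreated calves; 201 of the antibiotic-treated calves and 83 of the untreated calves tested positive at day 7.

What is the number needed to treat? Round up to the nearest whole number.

risk, antibiotic-treated calves = 201/654 = 0.307339
risk, untreated calves = 83/268 = 0.309701
absolute risk difference = 0.002362
1 / 0.002362 = 423.370 → round up → 424

424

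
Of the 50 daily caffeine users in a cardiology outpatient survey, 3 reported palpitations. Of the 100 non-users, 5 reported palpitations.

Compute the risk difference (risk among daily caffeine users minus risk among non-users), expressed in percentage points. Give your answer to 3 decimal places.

RD: 1.000

risk, daily caffeine users = 3/50 = 0.0600
risk, non-users = 5/100 = 0.0500
risk difference = 0.0600 − 0.0500 = 0.0100 → 1.000 percentage points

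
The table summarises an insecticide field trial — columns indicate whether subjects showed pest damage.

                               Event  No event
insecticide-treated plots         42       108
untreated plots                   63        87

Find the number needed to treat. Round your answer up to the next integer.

risk, insecticide-treated plots = 42/150 = 0.280000
risk, untreated plots = 63/150 = 0.420000
absolute risk difference = 0.140000
1 / 0.140000 = 7.143 → round up → 8

NNT = 8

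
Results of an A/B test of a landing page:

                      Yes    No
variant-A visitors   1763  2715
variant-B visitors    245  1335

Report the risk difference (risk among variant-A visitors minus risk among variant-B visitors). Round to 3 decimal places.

RD ≈ 0.239

risk, variant-A visitors = 1763/4478 = 0.3937
risk, variant-B visitors = 245/1580 = 0.1551
risk difference = 0.3937 − 0.1551 = 0.239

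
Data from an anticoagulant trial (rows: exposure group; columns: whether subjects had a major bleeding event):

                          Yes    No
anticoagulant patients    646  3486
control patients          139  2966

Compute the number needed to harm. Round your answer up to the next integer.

9

risk, anticoagulant patients = 646/4132 = 0.156341
risk, control patients = 139/3105 = 0.044767
absolute risk difference = 0.111574
1 / 0.111574 = 8.963 → round up → 9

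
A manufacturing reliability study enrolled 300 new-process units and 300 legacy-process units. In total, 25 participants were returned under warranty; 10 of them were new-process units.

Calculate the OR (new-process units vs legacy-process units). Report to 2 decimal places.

new-process units without the outcome: 300 − 10 = 290
legacy-process units with the outcome: 25 − 10 = 15
legacy-process units without the outcome: 300 − 15 = 285
OR = (10 × 285) / (290 × 15) = 2850/4350 ≈ 0.66

OR = 0.66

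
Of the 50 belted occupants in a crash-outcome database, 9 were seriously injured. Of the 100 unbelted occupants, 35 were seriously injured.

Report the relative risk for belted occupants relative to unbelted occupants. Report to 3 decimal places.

RR ≈ 0.514

risk, belted occupants = 9/50 = 0.1800
risk, unbelted occupants = 35/100 = 0.3500
RR = 0.1800 / 0.3500 = 0.514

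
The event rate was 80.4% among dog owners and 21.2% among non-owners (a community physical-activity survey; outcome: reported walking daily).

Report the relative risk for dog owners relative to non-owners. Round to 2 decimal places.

RR = 0.8040 / 0.2120 = 3.79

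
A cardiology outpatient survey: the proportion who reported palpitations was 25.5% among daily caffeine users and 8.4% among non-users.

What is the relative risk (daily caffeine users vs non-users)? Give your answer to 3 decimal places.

RR = 0.2550 / 0.0840 = 3.036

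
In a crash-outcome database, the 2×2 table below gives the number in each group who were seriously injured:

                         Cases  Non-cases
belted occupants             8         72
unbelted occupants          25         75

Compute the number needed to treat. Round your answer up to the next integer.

risk, belted occupants = 8/80 = 0.100000
risk, unbelted occupants = 25/100 = 0.250000
absolute risk difference = 0.150000
1 / 0.150000 = 6.667 → round up → 7

7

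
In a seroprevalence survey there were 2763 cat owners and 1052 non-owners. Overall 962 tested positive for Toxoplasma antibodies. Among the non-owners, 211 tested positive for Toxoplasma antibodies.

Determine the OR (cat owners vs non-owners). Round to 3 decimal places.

OR = 1.488

cat owners with the outcome: 962 − 211 = 751
cat owners without the outcome: 2763 − 751 = 2012
non-owners without the outcome: 1052 − 211 = 841
odds, cat owners = 751/2012 = 0.3733
odds, non-owners = 211/841 = 0.2509
OR = 0.3733 / 0.2509 = 1.488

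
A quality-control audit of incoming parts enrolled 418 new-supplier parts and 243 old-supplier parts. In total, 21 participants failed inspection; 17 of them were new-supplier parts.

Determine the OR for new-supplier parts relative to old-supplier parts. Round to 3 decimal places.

new-supplier parts without the outcome: 418 − 17 = 401
old-supplier parts with the outcome: 21 − 17 = 4
old-supplier parts without the outcome: 243 − 4 = 239
OR = (17 × 239) / (401 × 4) = 4063/1604 ≈ 2.533

OR ≈ 2.533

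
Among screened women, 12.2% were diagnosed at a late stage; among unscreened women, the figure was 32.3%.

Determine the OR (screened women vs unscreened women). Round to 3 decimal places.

0.291

odds, screened women = 0.1220/0.8780 = 0.1390
odds, unscreened women = 0.3230/0.6770 = 0.4771
OR = 0.1390 / 0.4771 = 0.291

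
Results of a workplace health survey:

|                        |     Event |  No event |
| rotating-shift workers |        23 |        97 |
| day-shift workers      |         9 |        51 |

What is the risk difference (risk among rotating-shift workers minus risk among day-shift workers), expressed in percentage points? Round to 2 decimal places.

risk, rotating-shift workers = 23/120 = 0.1917
risk, day-shift workers = 9/60 = 0.1500
risk difference = 0.1917 − 0.1500 = 0.0417 → 4.17 percentage points

4.17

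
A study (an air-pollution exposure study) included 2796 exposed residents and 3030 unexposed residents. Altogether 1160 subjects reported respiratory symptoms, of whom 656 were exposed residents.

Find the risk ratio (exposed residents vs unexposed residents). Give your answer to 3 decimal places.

1.411

exposed residents without the outcome: 2796 − 656 = 2140
unexposed residents with the outcome: 1160 − 656 = 504
unexposed residents without the outcome: 3030 − 504 = 2526
risk, exposed residents = 656/2796 = 0.2346
risk, unexposed residents = 504/3030 = 0.1663
RR = 0.2346 / 0.1663 = 1.411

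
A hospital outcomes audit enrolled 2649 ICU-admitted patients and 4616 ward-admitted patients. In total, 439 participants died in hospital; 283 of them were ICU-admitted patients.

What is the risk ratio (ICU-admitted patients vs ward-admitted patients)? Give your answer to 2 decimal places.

ICU-admitted patients without the outcome: 2649 − 283 = 2366
ward-admitted patients with the outcome: 439 − 283 = 156
ward-admitted patients without the outcome: 4616 − 156 = 4460
risk, ICU-admitted patients = 283/2649 = 0.10683
risk, ward-admitted patients = 156/4616 = 0.03380
RR = 0.10683 / 0.03380 = 3.16

RR ≈ 3.16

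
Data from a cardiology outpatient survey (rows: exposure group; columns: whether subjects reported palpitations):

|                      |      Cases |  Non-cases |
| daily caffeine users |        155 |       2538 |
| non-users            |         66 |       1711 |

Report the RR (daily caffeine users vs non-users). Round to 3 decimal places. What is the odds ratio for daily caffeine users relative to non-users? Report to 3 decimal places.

risk, daily caffeine users = 155/2693 = 0.05756
risk, non-users = 66/1777 = 0.03714
RR = 0.05756 / 0.03714 = 1.550
odds, daily caffeine users = 155/2538 = 0.06107
odds, non-users = 66/1711 = 0.03857
OR = 0.06107 / 0.03857 = 1.583

RR = 1.550; OR = 1.583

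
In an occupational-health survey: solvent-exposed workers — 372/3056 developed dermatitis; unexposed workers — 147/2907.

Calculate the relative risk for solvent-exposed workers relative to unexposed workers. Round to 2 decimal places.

2.41

risk, solvent-exposed workers = 372/3056 = 0.1217
risk, unexposed workers = 147/2907 = 0.0506
RR = 0.1217 / 0.0506 = 2.41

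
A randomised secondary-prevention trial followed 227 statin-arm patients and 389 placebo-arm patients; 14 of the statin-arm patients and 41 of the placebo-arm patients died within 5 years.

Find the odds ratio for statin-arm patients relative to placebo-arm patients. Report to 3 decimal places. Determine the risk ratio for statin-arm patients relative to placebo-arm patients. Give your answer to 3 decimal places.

odds, statin-arm patients = 14/213 = 0.0657
odds, placebo-arm patients = 41/348 = 0.1178
OR = 0.0657 / 0.1178 = 0.558
risk, statin-arm patients = 14/227 = 0.0617
risk, placebo-arm patients = 41/389 = 0.1054
RR = 0.0617 / 0.1054 = 0.585

OR = 0.558; RR = 0.585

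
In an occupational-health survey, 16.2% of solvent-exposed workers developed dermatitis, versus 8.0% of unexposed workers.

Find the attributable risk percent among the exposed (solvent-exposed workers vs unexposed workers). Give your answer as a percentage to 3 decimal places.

AR% = (0.1620 − 0.0800) / 0.1620 = 0.5062 → 50.617%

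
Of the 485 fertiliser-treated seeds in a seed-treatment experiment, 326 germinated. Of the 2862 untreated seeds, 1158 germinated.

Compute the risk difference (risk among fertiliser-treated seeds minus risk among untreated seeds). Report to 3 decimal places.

risk, fertiliser-treated seeds = 326/485 = 0.6722
risk, untreated seeds = 1158/2862 = 0.4046
risk difference = 0.6722 − 0.4046 = 0.268

0.268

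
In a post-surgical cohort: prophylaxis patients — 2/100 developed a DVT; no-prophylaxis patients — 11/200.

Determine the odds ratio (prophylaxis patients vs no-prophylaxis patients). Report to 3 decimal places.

OR = (2 × 189) / (98 × 11) = 378/1078 ≈ 0.351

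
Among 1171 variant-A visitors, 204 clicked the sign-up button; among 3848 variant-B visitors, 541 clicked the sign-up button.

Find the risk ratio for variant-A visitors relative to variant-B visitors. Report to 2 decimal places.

risk, variant-A visitors = 204/1171 = 0.1742
risk, variant-B visitors = 541/3848 = 0.1406
RR = 0.1742 / 0.1406 = 1.24

RR: 1.24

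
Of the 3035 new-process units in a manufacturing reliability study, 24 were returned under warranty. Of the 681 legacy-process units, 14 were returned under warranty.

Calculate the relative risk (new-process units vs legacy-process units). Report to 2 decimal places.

0.38

risk, new-process units = 24/3035 = 0.00791
risk, legacy-process units = 14/681 = 0.02056
RR = 0.00791 / 0.02056 = 0.38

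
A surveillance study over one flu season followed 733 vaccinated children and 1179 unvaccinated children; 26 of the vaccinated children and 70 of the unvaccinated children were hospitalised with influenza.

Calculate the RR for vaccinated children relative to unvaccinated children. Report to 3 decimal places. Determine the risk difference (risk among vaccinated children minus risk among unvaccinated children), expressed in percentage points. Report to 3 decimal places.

risk, vaccinated children = 26/733 = 0.03547
risk, unvaccinated children = 70/1179 = 0.05937
RR = 0.03547 / 0.05937 = 0.597
risk difference = 0.03547 − 0.05937 = -0.02390 → -2.390 percentage points

RR = 0.597; RD = -2.390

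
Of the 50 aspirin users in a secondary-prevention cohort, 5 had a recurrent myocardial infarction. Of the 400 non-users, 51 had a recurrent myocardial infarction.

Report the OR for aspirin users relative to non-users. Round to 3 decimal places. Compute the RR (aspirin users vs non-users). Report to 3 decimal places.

OR = 0.760; RR = 0.784

odds, aspirin users = 5/45 = 0.1111
odds, non-users = 51/349 = 0.1461
OR = 0.1111 / 0.1461 = 0.760
risk, aspirin users = 5/50 = 0.1000
risk, non-users = 51/400 = 0.1275
RR = 0.1000 / 0.1275 = 0.784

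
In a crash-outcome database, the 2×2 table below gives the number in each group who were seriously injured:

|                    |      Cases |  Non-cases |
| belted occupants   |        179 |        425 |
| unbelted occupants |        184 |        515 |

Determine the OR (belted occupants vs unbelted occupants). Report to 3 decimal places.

OR = (179 × 515) / (425 × 184) = 92185/78200 ≈ 1.179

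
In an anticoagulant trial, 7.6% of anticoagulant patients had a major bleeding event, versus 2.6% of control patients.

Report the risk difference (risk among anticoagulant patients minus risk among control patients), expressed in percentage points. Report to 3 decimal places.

risk difference = 0.07600 − 0.02600 = 0.05000 → 5.000 percentage points

RD ≈ 5.000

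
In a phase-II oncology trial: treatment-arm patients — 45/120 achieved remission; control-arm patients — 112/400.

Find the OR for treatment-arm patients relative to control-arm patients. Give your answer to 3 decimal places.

1.543

odds, treatment-arm patients = 45/75 = 0.6000
odds, control-arm patients = 112/288 = 0.3889
OR = 0.6000 / 0.3889 = 1.543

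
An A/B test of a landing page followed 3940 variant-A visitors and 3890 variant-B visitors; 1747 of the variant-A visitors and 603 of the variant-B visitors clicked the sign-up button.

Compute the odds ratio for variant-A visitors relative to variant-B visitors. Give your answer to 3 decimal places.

OR = (1747 × 3287) / (2193 × 603) = 5742389/1322379 ≈ 4.342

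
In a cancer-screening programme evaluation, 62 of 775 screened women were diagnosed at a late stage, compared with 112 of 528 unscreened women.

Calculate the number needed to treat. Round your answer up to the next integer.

NNT: 8

risk, screened women = 62/775 = 0.080000
risk, unscreened women = 112/528 = 0.212121
absolute risk difference = 0.132121
1 / 0.132121 = 7.569 → round up → 8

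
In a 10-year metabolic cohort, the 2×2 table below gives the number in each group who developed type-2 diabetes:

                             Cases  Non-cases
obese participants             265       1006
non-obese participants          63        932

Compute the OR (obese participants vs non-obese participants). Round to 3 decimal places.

OR = (265 × 932) / (1006 × 63) = 246980/63378 ≈ 3.897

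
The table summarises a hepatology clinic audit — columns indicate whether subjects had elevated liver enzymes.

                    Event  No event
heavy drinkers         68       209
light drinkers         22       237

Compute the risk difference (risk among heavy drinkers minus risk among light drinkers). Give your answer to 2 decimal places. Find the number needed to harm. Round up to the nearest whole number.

RD = 0.16; NNH = 7

risk, heavy drinkers = 68/277 = 0.2455
risk, light drinkers = 22/259 = 0.0849
risk difference = 0.2455 − 0.0849 = 0.16
absolute risk difference = 0.160545
1 / 0.160545 = 6.229 → round up → 7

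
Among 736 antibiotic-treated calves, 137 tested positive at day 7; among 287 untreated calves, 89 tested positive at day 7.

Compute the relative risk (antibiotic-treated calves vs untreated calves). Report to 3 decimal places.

0.600

risk, antibiotic-treated calves = 137/736 = 0.1861
risk, untreated calves = 89/287 = 0.3101
RR = 0.1861 / 0.3101 = 0.600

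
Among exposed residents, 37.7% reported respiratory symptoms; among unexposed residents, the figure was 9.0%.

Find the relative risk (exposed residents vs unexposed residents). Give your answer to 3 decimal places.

RR = 0.3770 / 0.0900 = 4.189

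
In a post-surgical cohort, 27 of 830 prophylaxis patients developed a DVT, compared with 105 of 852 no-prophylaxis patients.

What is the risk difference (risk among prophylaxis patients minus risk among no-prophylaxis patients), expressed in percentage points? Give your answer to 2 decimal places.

risk, prophylaxis patients = 27/830 = 0.03253
risk, no-prophylaxis patients = 105/852 = 0.12324
risk difference = 0.03253 − 0.12324 = -0.09071 → -9.07 percentage points

-9.07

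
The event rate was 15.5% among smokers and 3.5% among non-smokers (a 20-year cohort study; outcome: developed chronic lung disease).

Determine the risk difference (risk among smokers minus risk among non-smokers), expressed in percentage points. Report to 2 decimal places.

12.00

risk difference = 0.15500 − 0.03500 = 0.12000 → 12.00 percentage points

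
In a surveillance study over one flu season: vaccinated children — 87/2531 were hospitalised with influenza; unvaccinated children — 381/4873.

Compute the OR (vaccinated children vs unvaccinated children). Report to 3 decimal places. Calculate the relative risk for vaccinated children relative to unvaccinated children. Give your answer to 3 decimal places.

OR = 0.420; RR = 0.440

OR = (87 × 4492) / (2444 × 381) = 390804/931164 ≈ 0.420
risk, vaccinated children = 87/2531 = 0.03437
risk, unvaccinated children = 381/4873 = 0.07819
RR = 0.03437 / 0.07819 = 0.440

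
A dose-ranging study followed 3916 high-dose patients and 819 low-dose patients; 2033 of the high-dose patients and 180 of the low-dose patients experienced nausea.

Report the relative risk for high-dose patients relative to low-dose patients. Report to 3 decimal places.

2.362

risk, high-dose patients = 2033/3916 = 0.5192
risk, low-dose patients = 180/819 = 0.2198
RR = 0.5192 / 0.2198 = 2.362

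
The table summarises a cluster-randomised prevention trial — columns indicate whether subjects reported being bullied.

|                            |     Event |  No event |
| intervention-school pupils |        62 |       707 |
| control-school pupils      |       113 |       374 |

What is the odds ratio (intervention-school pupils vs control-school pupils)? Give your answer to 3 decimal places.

odds, intervention-school pupils = 62/707 = 0.0877
odds, control-school pupils = 113/374 = 0.3021
OR = 0.0877 / 0.3021 = 0.290

OR = 0.290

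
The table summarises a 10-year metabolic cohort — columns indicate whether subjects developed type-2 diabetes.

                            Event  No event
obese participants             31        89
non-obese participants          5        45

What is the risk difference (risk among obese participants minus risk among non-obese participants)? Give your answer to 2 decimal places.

risk, obese participants = 31/120 = 0.2583
risk, non-obese participants = 5/50 = 0.1000
risk difference = 0.2583 − 0.1000 = 0.16

RD: 0.16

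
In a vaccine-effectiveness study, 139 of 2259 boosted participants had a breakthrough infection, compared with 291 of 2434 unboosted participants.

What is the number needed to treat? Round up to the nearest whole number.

NNT: 18

risk, boosted participants = 139/2259 = 0.061532
risk, unboosted participants = 291/2434 = 0.119556
absolute risk difference = 0.058025
1 / 0.058025 = 17.234 → round up → 18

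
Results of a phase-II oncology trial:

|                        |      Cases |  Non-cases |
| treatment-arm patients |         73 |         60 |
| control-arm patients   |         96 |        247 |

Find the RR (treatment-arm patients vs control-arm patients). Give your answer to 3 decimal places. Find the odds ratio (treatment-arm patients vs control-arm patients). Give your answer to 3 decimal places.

risk, treatment-arm patients = 73/133 = 0.5489
risk, control-arm patients = 96/343 = 0.2799
RR = 0.5489 / 0.2799 = 1.961
odds, treatment-arm patients = 73/60 = 1.2167
odds, control-arm patients = 96/247 = 0.3887
OR = 1.2167 / 0.3887 = 3.130

RR = 1.961; OR = 3.130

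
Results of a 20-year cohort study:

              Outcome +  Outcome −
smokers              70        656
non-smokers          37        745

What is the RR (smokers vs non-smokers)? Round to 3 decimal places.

RR = 2.038

risk, smokers = 70/726 = 0.09642
risk, non-smokers = 37/782 = 0.04731
RR = 0.09642 / 0.04731 = 2.038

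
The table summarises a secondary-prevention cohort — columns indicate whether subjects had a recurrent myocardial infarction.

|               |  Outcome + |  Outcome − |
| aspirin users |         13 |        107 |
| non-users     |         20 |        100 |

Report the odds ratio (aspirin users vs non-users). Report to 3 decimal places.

0.607

odds, aspirin users = 13/107 = 0.1215
odds, non-users = 20/100 = 0.2000
OR = 0.1215 / 0.2000 = 0.607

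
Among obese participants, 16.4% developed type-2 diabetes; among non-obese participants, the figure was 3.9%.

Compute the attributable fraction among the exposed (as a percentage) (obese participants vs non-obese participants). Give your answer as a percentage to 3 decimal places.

AR% = (0.16400 − 0.03900) / 0.16400 = 0.7622 → 76.220%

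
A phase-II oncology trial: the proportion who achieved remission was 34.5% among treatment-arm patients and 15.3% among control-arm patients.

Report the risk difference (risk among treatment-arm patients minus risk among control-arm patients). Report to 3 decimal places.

risk difference = 0.3450 − 0.1530 = 0.192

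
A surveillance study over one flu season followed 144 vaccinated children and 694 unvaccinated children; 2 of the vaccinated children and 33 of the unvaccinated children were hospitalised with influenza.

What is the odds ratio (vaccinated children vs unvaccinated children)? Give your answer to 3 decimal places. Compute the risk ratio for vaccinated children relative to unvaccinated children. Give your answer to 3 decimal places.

OR = 0.282; RR = 0.292

odds, vaccinated children = 2/142 = 0.01408
odds, unvaccinated children = 33/661 = 0.04992
OR = 0.01408 / 0.04992 = 0.282
risk, vaccinated children = 2/144 = 0.01389
risk, unvaccinated children = 33/694 = 0.04755
RR = 0.01389 / 0.04755 = 0.292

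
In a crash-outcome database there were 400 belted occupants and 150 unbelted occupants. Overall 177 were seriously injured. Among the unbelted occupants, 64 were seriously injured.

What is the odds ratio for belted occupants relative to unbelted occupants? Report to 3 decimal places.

belted occupants with the outcome: 177 − 64 = 113
belted occupants without the outcome: 400 − 113 = 287
unbelted occupants without the outcome: 150 − 64 = 86
odds, belted occupants = 113/287 = 0.3937
odds, unbelted occupants = 64/86 = 0.7442
OR = 0.3937 / 0.7442 = 0.529

0.529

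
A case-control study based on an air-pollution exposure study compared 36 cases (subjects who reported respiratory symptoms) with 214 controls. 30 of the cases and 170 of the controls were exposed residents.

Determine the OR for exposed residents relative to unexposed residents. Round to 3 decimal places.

OR = (30 × 44) / (170 × 6) = 1320/1020 ≈ 1.294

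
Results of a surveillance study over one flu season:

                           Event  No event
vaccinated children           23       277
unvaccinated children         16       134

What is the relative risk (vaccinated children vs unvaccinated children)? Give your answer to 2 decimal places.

risk, vaccinated children = 23/300 = 0.0767
risk, unvaccinated children = 16/150 = 0.1067
RR = 0.0767 / 0.1067 = 0.72

0.72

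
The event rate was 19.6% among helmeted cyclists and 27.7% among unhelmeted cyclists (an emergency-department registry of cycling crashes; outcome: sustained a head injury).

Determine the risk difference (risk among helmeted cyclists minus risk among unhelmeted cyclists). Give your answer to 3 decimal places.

risk difference = 0.1960 − 0.2770 = -0.081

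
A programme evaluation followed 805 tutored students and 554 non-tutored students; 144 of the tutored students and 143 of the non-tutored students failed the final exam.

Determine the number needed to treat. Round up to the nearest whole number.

NNT: 13

risk, tutored students = 144/805 = 0.178882
risk, non-tutored students = 143/554 = 0.258123
absolute risk difference = 0.079241
1 / 0.079241 = 12.620 → round up → 13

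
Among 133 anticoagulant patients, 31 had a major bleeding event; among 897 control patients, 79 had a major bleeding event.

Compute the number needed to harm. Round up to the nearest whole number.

7

risk, anticoagulant patients = 31/133 = 0.233083
risk, control patients = 79/897 = 0.088071
absolute risk difference = 0.145011
1 / 0.145011 = 6.896 → round up → 7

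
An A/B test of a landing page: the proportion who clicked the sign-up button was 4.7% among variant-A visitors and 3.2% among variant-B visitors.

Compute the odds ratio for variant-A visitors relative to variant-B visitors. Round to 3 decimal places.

1.492

odds, variant-A visitors = 0.04700/0.95300 = 0.04932
odds, variant-B visitors = 0.03200/0.96800 = 0.03306
OR = 0.04932 / 0.03306 = 1.492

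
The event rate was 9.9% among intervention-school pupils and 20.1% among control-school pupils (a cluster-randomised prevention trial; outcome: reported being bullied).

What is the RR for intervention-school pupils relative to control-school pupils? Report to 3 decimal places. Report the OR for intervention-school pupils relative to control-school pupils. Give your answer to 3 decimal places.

RR = 0.493; OR = 0.437

RR = 0.0990 / 0.2010 = 0.493
odds, intervention-school pupils = 0.0990/0.9010 = 0.1099
odds, control-school pupils = 0.2010/0.7990 = 0.2516
OR = 0.1099 / 0.2516 = 0.437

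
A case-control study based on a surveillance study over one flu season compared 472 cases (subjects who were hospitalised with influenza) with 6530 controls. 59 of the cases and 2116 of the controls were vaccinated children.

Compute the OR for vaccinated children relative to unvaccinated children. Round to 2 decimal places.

OR = 0.30

odds, vaccinated children = 59/2116 = 0.02788
odds, unvaccinated children = 413/4414 = 0.09357
OR = 0.02788 / 0.09357 = 0.30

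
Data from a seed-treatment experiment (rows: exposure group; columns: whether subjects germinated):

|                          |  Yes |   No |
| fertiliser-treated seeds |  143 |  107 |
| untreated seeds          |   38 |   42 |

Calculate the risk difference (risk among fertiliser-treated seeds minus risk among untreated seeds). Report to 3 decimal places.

risk, fertiliser-treated seeds = 143/250 = 0.5720
risk, untreated seeds = 38/80 = 0.4750
risk difference = 0.5720 − 0.4750 = 0.097

0.097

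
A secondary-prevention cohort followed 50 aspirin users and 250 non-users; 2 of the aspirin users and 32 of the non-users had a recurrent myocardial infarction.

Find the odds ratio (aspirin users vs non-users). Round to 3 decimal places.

OR = (2 × 218) / (48 × 32) = 436/1536 ≈ 0.284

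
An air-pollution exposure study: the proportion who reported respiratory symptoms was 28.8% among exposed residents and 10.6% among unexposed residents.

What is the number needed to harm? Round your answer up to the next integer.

absolute risk difference = 0.182000
1 / 0.182000 = 5.495 → round up → 6

6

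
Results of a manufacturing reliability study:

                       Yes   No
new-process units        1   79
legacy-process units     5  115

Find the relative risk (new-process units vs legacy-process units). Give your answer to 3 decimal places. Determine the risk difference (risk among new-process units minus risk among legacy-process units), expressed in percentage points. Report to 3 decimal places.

risk, new-process units = 1/80 = 0.01250
risk, legacy-process units = 5/120 = 0.04167
RR = 0.01250 / 0.04167 = 0.300
risk difference = 0.01250 − 0.04167 = -0.02917 → -2.917 percentage points

RR = 0.300; RD = -2.917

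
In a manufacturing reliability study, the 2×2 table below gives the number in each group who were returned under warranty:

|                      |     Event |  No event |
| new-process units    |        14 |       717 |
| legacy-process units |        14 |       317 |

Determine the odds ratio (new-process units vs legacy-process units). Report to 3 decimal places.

OR = (14 × 317) / (717 × 14) = 4438/10038 ≈ 0.442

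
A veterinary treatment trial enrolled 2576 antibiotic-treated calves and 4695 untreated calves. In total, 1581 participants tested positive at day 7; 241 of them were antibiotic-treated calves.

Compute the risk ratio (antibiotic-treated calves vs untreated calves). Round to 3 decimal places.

RR ≈ 0.328

antibiotic-treated calves without the outcome: 2576 − 241 = 2335
untreated calves with the outcome: 1581 − 241 = 1340
untreated calves without the outcome: 4695 − 1340 = 3355
risk, antibiotic-treated calves = 241/2576 = 0.0936
risk, untreated calves = 1340/4695 = 0.2854
RR = 0.0936 / 0.2854 = 0.328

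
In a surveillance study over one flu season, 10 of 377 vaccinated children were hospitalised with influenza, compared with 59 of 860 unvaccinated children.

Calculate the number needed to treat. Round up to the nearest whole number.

24

risk, vaccinated children = 10/377 = 0.026525
risk, unvaccinated children = 59/860 = 0.068605
absolute risk difference = 0.042079
1 / 0.042079 = 23.765 → round up → 24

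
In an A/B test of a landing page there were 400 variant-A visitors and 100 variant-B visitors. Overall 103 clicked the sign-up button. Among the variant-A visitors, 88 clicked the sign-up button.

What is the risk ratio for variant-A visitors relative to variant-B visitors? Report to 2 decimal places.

RR ≈ 1.47

variant-A visitors without the outcome: 400 − 88 = 312
variant-B visitors with the outcome: 103 − 88 = 15
variant-B visitors without the outcome: 100 − 15 = 85
risk, variant-A visitors = 88/400 = 0.2200
risk, variant-B visitors = 15/100 = 0.1500
RR = 0.2200 / 0.1500 = 1.47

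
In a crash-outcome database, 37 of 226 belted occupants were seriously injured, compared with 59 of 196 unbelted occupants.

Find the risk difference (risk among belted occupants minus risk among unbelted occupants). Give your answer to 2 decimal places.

RD = -0.14

risk, belted occupants = 37/226 = 0.1637
risk, unbelted occupants = 59/196 = 0.3010
risk difference = 0.1637 − 0.3010 = -0.14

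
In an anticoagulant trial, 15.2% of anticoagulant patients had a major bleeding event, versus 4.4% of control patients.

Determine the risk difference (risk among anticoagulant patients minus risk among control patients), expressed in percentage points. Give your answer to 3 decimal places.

risk difference = 0.15200 − 0.04400 = 0.10800 → 10.800 percentage points

RD: 10.800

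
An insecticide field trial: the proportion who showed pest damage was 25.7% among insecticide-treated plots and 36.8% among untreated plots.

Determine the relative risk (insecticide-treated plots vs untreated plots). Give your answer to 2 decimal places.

RR = 0.2570 / 0.3680 = 0.70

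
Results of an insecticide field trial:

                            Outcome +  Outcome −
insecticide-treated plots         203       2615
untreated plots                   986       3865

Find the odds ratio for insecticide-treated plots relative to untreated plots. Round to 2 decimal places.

OR = (203 × 3865) / (2615 × 986) = 784595/2578390 ≈ 0.30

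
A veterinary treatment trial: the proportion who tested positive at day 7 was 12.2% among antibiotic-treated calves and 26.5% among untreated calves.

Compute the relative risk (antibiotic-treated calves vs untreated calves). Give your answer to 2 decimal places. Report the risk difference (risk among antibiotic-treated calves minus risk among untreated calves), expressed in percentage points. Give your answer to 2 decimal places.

RR = 0.1220 / 0.2650 = 0.46
risk difference = 0.1220 − 0.2650 = -0.1430 → -14.30 percentage points

RR = 0.46; RD = -14.30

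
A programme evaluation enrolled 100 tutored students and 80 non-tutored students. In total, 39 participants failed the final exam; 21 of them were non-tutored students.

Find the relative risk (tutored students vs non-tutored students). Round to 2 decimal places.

0.69

tutored students with the outcome: 39 − 21 = 18
tutored students without the outcome: 100 − 18 = 82
non-tutored students without the outcome: 80 − 21 = 59
risk, tutored students = 18/100 = 0.1800
risk, non-tutored students = 21/80 = 0.2625
RR = 0.1800 / 0.2625 = 0.69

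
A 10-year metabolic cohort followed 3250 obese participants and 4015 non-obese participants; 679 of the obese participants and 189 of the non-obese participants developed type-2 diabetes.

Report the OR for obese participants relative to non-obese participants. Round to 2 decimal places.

odds, obese participants = 679/2571 = 0.26410
odds, non-obese participants = 189/3826 = 0.04940
OR = 0.26410 / 0.04940 = 5.35

OR: 5.35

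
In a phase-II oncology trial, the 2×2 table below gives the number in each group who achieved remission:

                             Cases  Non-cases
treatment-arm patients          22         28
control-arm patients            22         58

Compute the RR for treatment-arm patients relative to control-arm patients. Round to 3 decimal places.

RR ≈ 1.600

risk, treatment-arm patients = 22/50 = 0.4400
risk, control-arm patients = 22/80 = 0.2750
RR = 0.4400 / 0.2750 = 1.600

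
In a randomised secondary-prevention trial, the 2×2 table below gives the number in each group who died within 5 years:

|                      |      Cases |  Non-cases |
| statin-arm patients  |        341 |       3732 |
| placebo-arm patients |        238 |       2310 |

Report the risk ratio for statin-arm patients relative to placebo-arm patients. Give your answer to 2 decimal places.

RR = 0.90

risk, statin-arm patients = 341/4073 = 0.0837
risk, placebo-arm patients = 238/2548 = 0.0934
RR = 0.0837 / 0.0934 = 0.90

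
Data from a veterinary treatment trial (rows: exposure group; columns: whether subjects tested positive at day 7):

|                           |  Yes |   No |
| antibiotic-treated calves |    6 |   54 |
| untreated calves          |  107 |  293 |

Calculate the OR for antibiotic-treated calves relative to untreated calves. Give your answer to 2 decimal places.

odds, antibiotic-treated calves = 6/54 = 0.1111
odds, untreated calves = 107/293 = 0.3652
OR = 0.1111 / 0.3652 = 0.30

0.30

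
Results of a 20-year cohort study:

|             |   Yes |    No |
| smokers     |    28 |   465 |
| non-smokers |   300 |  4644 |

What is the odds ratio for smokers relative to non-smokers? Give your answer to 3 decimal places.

OR = (28 × 4644) / (465 × 300) = 130032/139500 ≈ 0.932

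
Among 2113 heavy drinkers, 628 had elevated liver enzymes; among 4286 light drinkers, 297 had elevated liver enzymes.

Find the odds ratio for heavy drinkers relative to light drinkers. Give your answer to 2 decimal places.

odds, heavy drinkers = 628/1485 = 0.4229
odds, light drinkers = 297/3989 = 0.0745
OR = 0.4229 / 0.0745 = 5.68

5.68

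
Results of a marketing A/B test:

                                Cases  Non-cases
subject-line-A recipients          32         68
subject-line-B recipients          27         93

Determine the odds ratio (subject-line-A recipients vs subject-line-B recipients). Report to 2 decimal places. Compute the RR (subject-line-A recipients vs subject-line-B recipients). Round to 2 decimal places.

OR = 1.62; RR = 1.42

OR = (32 × 93) / (68 × 27) = 2976/1836 ≈ 1.62
risk, subject-line-A recipients = 32/100 = 0.3200
risk, subject-line-B recipients = 27/120 = 0.2250
RR = 0.3200 / 0.2250 = 1.42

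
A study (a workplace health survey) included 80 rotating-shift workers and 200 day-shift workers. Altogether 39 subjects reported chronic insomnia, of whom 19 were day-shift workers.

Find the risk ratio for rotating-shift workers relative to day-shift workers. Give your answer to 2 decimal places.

RR ≈ 2.63

rotating-shift workers with the outcome: 39 − 19 = 20
rotating-shift workers without the outcome: 80 − 20 = 60
day-shift workers without the outcome: 200 − 19 = 181
risk, rotating-shift workers = 20/80 = 0.2500
risk, day-shift workers = 19/200 = 0.0950
RR = 0.2500 / 0.0950 = 2.63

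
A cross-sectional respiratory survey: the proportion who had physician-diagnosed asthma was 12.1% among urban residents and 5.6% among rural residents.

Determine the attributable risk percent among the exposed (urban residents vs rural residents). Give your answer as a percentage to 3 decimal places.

AR% = (0.1210 − 0.0560) / 0.1210 = 0.5372 → 53.719%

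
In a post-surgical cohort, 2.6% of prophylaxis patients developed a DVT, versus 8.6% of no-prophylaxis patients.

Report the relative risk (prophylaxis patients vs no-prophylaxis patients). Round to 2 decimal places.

RR = 0.02600 / 0.08600 = 0.30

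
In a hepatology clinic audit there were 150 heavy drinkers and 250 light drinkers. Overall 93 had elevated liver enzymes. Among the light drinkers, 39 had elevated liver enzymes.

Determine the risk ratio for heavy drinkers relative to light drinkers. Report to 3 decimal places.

2.308

heavy drinkers with the outcome: 93 − 39 = 54
heavy drinkers without the outcome: 150 − 54 = 96
light drinkers without the outcome: 250 − 39 = 211
risk, heavy drinkers = 54/150 = 0.3600
risk, light drinkers = 39/250 = 0.1560
RR = 0.3600 / 0.1560 = 2.308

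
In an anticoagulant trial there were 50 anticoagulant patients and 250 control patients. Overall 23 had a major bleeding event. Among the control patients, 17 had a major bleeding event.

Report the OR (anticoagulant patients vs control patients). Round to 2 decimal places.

OR ≈ 1.87

anticoagulant patients with the outcome: 23 − 17 = 6
anticoagulant patients without the outcome: 50 − 6 = 44
control patients without the outcome: 250 − 17 = 233
odds, anticoagulant patients = 6/44 = 0.1364
odds, control patients = 17/233 = 0.0730
OR = 0.1364 / 0.0730 = 1.87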